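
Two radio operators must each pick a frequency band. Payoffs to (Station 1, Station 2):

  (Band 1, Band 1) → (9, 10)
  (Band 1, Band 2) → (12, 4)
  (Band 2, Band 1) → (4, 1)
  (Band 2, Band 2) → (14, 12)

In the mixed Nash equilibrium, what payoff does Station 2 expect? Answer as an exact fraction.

116/17

Station 1 mixes with probability p on Band 1, chosen so Station 2 is indifferent: 10p + 1(1−p) = 4p + 12(1−p) gives p = 11/17.
Station 2's expected payoff is 10·11/17 + 1·6/17 = 116/17.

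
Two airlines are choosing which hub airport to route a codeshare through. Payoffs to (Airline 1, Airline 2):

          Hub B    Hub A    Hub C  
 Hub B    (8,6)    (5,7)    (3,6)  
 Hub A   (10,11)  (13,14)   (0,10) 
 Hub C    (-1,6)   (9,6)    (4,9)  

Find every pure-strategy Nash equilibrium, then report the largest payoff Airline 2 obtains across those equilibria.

Both Hub A is a pure NE (Airline 1: 13 ≥ 9; Airline 2: 14 ≥ 11). Airline 2 gets 14.
Both Hub C is a pure NE (Airline 1: 4 ≥ 3; Airline 2: 9 ≥ 6). Airline 2 gets 9.
Every other cell has a profitable deviation for at least one player. Highest of {14, 9} is 14.

14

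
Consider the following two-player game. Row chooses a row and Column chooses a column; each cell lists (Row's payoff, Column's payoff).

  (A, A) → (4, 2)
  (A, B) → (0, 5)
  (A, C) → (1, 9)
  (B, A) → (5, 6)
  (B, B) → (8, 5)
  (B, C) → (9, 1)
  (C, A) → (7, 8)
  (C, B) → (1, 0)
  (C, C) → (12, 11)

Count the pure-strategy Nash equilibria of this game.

Both C: Row gets 12 (best alternative 9); Column gets 11 (best alternative 8). Neither deviates — NE.
Both A is not a NE: Row would switch to C (7 > 4).
No other cell survives both best-response checks, so there is 1 pure NE.

1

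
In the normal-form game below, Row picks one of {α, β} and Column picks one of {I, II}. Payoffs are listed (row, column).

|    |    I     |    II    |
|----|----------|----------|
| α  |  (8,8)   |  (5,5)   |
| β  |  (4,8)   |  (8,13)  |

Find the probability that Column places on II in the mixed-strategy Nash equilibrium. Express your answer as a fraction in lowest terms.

Column's mix q on I must make Row indifferent between α and β.
Row's payoff from α: 8q + 5(1−q). From β: 4q + 8(1−q).
Set equal: 4q = 3(1−q) → q = 3/7.
Probability on II is 1 − 3/7 = 4/7.

4/7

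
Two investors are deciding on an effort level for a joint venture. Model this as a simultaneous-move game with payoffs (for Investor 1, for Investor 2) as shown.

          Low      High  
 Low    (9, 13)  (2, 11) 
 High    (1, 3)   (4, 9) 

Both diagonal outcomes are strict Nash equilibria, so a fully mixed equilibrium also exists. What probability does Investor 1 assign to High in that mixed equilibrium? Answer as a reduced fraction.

Investor 1's mix p on Low must make Investor 2 indifferent between Low and High.
Investor 2's payoff from Low: 13p + 3(1−p). From High: 11p + 9(1−p).
Set equal: 2p = 6(1−p) → p = 6/8 = 3/4.
Probability on High is 1 − 3/4 = 1/4.

1/4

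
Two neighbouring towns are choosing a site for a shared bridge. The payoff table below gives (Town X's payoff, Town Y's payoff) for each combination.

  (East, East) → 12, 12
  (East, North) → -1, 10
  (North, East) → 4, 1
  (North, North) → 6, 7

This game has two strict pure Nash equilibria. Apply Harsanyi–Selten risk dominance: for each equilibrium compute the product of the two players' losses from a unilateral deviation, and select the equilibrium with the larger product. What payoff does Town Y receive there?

7

At both East: Town X loses 12 − 4 = 8 by deviating; Town Y loses 12 − 10 = 2. Product = 8·2 = 16.
At both North: Town X loses 6 − (-1) = 7 by deviating; Town Y loses 7 − 1 = 6. Product = 7·6 = 42.
42 > 16, so both North is risk-dominant. Town Y's payoff there is 7.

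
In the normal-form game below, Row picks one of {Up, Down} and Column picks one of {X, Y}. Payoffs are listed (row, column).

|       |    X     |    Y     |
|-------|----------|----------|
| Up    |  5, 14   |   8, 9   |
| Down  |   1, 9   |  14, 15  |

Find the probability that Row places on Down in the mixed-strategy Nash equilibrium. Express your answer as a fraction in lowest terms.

5/11

Row's mix p on Up must make Column indifferent between X and Y.
Column's payoff from X: 14p + 9(1−p). From Y: 9p + 15(1−p).
Set equal: 5p = 6(1−p) → p = 6/11.
Probability on Down is 1 − 6/11 = 5/11.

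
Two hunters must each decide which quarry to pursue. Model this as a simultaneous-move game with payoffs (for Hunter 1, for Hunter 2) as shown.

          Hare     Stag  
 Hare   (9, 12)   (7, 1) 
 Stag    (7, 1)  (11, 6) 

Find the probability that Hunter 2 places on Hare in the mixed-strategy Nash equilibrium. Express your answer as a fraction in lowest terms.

2/3

Hunter 2's mix q on Hare must make Hunter 1 indifferent between Hare and Stag.
Hunter 1's payoff from Hare: 9q + 7(1−q). From Stag: 7q + 11(1−q).
Set equal: 2q = 4(1−q) → q = 4/6 = 2/3.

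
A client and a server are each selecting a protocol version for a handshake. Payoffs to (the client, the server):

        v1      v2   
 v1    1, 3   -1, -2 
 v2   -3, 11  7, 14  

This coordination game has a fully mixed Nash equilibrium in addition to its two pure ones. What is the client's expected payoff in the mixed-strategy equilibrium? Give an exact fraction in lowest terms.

The server mixes with probability q on v1, chosen so the client is indifferent: 1q + (-1)(1−q) = (-3)q + 7(1−q) gives q = 2/3.
The client's expected payoff (from either row, since indifferent) is 1·2/3 + (-1)·1/3 = 1/3.

1/3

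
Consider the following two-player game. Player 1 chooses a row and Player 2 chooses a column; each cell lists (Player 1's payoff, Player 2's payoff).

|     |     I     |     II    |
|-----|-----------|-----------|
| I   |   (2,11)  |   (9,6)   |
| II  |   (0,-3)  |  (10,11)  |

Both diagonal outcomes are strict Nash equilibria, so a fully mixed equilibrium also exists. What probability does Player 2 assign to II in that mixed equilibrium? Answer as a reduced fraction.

2/3

Player 2's mix q on I must make Player 1 indifferent between I and II.
Player 1's payoff from I: 2q + 9(1−q). From II: 0q + 10(1−q).
Set equal: 2q = 1(1−q) → q = 1/3.
Probability on II is 1 − 1/3 = 2/3.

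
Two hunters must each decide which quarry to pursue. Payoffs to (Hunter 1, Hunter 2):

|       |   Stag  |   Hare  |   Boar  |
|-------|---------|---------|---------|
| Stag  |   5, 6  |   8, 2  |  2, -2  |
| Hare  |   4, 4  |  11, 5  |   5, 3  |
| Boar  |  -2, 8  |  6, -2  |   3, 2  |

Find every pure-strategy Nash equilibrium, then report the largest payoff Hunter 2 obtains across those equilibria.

Both Stag is a pure NE (Hunter 1: 5 ≥ 4; Hunter 2: 6 ≥ 2). Hunter 2 gets 6.
Both Hare is a pure NE (Hunter 1: 11 ≥ 8; Hunter 2: 5 ≥ 4). Hunter 2 gets 5.
Every other cell has a profitable deviation for at least one player. Highest of {6, 5} is 6.

6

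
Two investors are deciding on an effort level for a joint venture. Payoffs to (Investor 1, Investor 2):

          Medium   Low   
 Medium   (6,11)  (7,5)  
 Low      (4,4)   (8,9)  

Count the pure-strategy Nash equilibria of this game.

Both Medium: Investor 1 gets 6 (best alternative 4); Investor 2 gets 11 (best alternative 5). Neither deviates — NE.
Both Low: Investor 1 gets 8 (best alternative 7); Investor 2 gets 9 (best alternative 4). Neither deviates — NE.
(Medium, Low) is not a NE: Investor 1 would switch to Low (8 > 7).
No other cell survives both best-response checks, so there are 2 pure NE.

2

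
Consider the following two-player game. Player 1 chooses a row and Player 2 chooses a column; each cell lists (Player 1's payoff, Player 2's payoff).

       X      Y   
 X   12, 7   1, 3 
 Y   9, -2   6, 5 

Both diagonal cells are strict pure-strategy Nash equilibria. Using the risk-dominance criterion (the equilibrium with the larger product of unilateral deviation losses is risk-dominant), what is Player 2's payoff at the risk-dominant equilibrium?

5

At both X: Player 1 loses 12 − 9 = 3 by deviating; Player 2 loses 7 − 3 = 4. Product = 3·4 = 12.
At both Y: Player 1 loses 6 − 1 = 5 by deviating; Player 2 loses 5 − (-2) = 7. Product = 5·7 = 35.
35 > 12, so both Y is risk-dominant. Player 2's payoff there is 5.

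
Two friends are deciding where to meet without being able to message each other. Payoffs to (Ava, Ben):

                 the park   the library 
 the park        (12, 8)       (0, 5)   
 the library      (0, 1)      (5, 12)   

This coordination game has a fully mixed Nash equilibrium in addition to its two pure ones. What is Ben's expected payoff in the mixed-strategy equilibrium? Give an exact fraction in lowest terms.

13/2

Ava mixes with probability p on the park, chosen so Ben is indifferent: 8p + 1(1−p) = 5p + 12(1−p) gives p = 11/14.
Ben's expected payoff is 8·11/14 + 1·3/14 = 13/2.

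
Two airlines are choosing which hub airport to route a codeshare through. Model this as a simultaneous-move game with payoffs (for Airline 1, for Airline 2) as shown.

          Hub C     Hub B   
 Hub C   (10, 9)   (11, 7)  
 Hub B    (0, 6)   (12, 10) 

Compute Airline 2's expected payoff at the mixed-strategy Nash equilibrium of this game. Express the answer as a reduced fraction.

8

Airline 1 mixes with probability p on Hub C, chosen so Airline 2 is indifferent: 9p + 6(1−p) = 7p + 10(1−p) gives p = 2/3.
Airline 2's expected payoff is 9·2/3 + 6·1/3 = 8.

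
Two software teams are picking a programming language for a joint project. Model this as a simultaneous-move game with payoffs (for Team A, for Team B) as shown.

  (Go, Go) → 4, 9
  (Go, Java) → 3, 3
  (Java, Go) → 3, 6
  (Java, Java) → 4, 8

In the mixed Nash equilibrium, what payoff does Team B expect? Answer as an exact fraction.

27/4

Team A mixes with probability p on Go, chosen so Team B is indifferent: 9p + 6(1−p) = 3p + 8(1−p) gives p = 1/4.
Team B's expected payoff is 9·1/4 + 6·3/4 = 27/4.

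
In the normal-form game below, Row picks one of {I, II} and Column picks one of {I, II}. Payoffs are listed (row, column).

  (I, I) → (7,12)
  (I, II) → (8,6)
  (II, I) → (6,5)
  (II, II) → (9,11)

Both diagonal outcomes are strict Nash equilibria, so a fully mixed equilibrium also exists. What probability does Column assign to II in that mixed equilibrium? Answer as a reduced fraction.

1/2

Column's mix q on I must make Row indifferent between I and II.
Row's payoff from I: 7q + 8(1−q). From II: 6q + 9(1−q).
Set equal: 1q = 1(1−q) → q = 1/2.
Probability on II is 1 − 1/2 = 1/2.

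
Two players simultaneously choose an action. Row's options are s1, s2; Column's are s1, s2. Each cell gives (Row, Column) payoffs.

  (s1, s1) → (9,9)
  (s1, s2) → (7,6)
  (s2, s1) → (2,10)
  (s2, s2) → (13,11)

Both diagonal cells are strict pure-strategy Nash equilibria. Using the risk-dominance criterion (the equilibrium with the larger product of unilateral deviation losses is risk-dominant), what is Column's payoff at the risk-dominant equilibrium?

At both s1: Row loses 9 − 2 = 7 by deviating; Column loses 9 − 6 = 3. Product = 7·3 = 21.
At both s2: Row loses 13 − 7 = 6 by deviating; Column loses 11 − 10 = 1. Product = 6·1 = 6.
21 > 6, so both s1 is risk-dominant. Column's payoff there is 9.

9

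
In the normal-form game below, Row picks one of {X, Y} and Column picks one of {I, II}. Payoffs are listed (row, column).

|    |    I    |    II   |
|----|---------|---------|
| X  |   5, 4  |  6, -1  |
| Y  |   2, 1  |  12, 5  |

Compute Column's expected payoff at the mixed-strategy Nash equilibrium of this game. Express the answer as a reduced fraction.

7/3

Row mixes with probability p on X, chosen so Column is indifferent: 4p + 1(1−p) = (-1)p + 5(1−p) gives p = 4/9.
Column's expected payoff is 4·4/9 + 1·5/9 = 7/3.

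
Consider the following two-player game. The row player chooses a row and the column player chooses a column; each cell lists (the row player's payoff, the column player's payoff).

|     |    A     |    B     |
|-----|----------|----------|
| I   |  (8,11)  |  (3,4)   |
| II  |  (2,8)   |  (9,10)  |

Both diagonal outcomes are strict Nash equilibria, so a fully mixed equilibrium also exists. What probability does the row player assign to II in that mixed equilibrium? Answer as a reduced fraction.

7/9

The row player's mix p on I must make the column player indifferent between A and B.
The column player's payoff from A: 11p + 8(1−p). From B: 4p + 10(1−p).
Set equal: 7p = 2(1−p) → p = 2/9.
Probability on II is 1 − 2/9 = 7/9.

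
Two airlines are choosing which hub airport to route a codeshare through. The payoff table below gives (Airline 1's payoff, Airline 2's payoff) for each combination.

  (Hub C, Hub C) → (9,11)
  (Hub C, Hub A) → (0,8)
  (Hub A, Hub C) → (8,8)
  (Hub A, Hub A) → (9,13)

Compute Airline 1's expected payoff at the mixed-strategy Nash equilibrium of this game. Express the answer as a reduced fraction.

Airline 2 mixes with probability q on Hub C, chosen so Airline 1 is indifferent: 9q + 0(1−q) = 8q + 9(1−q) gives q = 9/10.
Airline 1's expected payoff (from either row, since indifferent) is 9·9/10 + 0·1/10 = 81/10.

81/10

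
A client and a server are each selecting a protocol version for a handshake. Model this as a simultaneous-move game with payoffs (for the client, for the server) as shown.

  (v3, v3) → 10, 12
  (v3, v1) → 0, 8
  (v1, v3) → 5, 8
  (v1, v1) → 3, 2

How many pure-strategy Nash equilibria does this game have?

1

Both v3: the client gets 10 (best alternative 5); the server gets 12 (best alternative 8). Neither deviates — NE.
Both v1 is not a NE: the server would switch to v3 (8 > 2).
No other cell survives both best-response checks, so there is 1 pure NE.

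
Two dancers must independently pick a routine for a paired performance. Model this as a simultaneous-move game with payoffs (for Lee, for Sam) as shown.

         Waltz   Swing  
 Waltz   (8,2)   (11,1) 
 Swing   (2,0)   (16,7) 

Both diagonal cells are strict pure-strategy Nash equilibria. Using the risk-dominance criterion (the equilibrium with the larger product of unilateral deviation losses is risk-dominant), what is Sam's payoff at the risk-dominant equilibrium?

At both Waltz: Lee loses 8 − 2 = 6 by deviating; Sam loses 2 − 1 = 1. Product = 6·1 = 6.
At both Swing: Lee loses 16 − 11 = 5 by deviating; Sam loses 7 − 0 = 7. Product = 5·7 = 35.
35 > 6, so both Swing is risk-dominant. Sam's payoff there is 7.

7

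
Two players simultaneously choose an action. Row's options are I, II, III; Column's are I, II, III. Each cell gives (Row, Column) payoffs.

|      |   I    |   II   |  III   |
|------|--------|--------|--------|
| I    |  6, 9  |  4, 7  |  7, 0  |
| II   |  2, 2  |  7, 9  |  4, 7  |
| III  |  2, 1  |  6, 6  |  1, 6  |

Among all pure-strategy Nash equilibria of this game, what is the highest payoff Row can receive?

7

Both I is a pure NE (Row: 6 ≥ 2; Column: 9 ≥ 7). Row gets 6.
Both II is a pure NE (Row: 7 ≥ 6; Column: 9 ≥ 7). Row gets 7.
Every other cell has a profitable deviation for at least one player. Highest of {6, 7} is 7.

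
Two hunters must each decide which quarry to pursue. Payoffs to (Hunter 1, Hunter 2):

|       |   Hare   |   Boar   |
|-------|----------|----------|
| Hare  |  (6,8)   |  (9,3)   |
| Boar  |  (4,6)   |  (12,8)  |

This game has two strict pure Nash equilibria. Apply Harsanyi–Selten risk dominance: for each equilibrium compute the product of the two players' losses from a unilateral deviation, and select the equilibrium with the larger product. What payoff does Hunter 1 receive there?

At both Hare: Hunter 1 loses 6 − 4 = 2 by deviating; Hunter 2 loses 8 − 3 = 5. Product = 2·5 = 10.
At both Boar: Hunter 1 loses 12 − 9 = 3 by deviating; Hunter 2 loses 8 − 6 = 2. Product = 3·2 = 6.
10 > 6, so both Hare is risk-dominant. Hunter 1's payoff there is 6.

6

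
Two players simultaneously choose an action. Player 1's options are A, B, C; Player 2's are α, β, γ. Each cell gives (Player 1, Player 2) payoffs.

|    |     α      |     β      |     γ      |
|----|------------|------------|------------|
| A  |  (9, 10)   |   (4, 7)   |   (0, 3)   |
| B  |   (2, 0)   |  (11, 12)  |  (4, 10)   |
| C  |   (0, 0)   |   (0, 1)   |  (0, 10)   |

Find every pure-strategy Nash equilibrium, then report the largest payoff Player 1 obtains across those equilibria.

(A, α) is a pure NE (Player 1: 9 ≥ 2; Player 2: 10 ≥ 7). Player 1 gets 9.
(B, β) is a pure NE (Player 1: 11 ≥ 4; Player 2: 12 ≥ 10). Player 1 gets 11.
Every other cell has a profitable deviation for at least one player. Highest of {9, 11} is 11.

11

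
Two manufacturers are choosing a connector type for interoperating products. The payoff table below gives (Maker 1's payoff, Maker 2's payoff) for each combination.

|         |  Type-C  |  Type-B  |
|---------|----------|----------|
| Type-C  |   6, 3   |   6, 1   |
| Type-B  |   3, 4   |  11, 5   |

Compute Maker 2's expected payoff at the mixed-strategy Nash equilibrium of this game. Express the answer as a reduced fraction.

Maker 1 mixes with probability p on Type-C, chosen so Maker 2 is indifferent: 3p + 4(1−p) = 1p + 5(1−p) gives p = 1/3.
Maker 2's expected payoff is 3·1/3 + 4·2/3 = 11/3.

11/3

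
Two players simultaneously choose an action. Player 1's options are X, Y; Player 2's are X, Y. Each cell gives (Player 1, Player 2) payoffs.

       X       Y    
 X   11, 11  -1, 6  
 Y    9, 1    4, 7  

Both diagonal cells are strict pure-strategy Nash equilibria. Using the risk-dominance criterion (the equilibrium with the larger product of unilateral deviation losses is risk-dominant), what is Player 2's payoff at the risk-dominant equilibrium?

7

At both X: Player 1 loses 11 − 9 = 2 by deviating; Player 2 loses 11 − 6 = 5. Product = 2·5 = 10.
At both Y: Player 1 loses 4 − (-1) = 5 by deviating; Player 2 loses 7 − 1 = 6. Product = 5·6 = 30.
30 > 10, so both Y is risk-dominant. Player 2's payoff there is 7.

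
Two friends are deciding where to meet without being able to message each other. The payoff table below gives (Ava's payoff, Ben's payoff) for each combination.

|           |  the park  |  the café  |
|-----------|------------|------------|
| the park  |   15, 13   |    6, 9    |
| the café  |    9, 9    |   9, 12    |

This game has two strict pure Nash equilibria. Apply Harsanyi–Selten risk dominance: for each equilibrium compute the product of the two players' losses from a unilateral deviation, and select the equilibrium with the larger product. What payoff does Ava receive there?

15

At both the park: Ava loses 15 − 9 = 6 by deviating; Ben loses 13 − 9 = 4. Product = 6·4 = 24.
At both the café: Ava loses 9 − 6 = 3 by deviating; Ben loses 12 − 9 = 3. Product = 3·3 = 9.
24 > 9, so both the park is risk-dominant. Ava's payoff there is 15.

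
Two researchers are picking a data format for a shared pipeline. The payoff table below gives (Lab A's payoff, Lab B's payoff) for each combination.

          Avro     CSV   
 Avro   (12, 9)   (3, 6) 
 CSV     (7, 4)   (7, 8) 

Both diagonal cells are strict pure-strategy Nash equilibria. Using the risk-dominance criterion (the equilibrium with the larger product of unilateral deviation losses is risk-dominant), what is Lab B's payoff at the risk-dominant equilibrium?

8

At both Avro: Lab A loses 12 − 7 = 5 by deviating; Lab B loses 9 − 6 = 3. Product = 5·3 = 15.
At both CSV: Lab A loses 7 − 3 = 4 by deviating; Lab B loses 8 − 4 = 4. Product = 4·4 = 16.
16 > 15, so both CSV is risk-dominant. Lab B's payoff there is 8.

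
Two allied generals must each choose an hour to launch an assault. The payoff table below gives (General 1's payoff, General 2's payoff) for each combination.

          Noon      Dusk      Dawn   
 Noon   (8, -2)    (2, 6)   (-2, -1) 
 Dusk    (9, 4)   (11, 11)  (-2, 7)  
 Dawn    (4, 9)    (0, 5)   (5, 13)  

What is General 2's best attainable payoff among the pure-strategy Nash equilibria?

13

Both Dusk is a pure NE (General 1: 11 ≥ 2; General 2: 11 ≥ 7). General 2 gets 11.
Both Dawn is a pure NE (General 1: 5 ≥ -2; General 2: 13 ≥ 9). General 2 gets 13.
Every other cell has a profitable deviation for at least one player. Highest of {11, 13} is 13.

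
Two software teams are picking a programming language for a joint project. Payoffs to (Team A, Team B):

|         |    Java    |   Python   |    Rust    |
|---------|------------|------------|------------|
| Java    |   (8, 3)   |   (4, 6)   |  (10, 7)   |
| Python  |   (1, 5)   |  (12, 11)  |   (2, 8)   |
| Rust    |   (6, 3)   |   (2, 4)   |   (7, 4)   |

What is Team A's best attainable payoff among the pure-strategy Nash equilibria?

12

(Java, Rust) is a pure NE (Team A: 10 ≥ 7; Team B: 7 ≥ 6). Team A gets 10.
Both Python is a pure NE (Team A: 12 ≥ 4; Team B: 11 ≥ 8). Team A gets 12.
Every other cell has a profitable deviation for at least one player. Highest of {10, 12} is 12.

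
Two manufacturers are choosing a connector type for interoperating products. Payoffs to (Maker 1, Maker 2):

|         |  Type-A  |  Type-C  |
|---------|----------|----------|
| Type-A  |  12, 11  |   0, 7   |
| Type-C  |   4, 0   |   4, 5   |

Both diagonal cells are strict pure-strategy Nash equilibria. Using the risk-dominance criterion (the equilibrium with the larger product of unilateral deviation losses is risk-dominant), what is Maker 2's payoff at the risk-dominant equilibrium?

At both Type-A: Maker 1 loses 12 − 4 = 8 by deviating; Maker 2 loses 11 − 7 = 4. Product = 8·4 = 32.
At both Type-C: Maker 1 loses 4 − 0 = 4 by deviating; Maker 2 loses 5 − 0 = 5. Product = 4·5 = 20.
32 > 20, so both Type-A is risk-dominant. Maker 2's payoff there is 11.

11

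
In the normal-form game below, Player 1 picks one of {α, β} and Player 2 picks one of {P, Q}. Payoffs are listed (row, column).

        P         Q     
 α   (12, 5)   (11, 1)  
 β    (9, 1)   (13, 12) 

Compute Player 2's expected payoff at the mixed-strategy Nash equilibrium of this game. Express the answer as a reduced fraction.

Player 1 mixes with probability p on α, chosen so Player 2 is indifferent: 5p + 1(1−p) = 1p + 12(1−p) gives p = 11/15.
Player 2's expected payoff is 5·11/15 + 1·4/15 = 59/15.

59/15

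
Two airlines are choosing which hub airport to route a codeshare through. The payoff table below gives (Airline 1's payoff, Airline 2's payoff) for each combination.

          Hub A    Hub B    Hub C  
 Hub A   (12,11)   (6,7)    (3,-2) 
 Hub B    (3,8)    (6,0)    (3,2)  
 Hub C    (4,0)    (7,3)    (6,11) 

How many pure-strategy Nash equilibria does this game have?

Both Hub A: Airline 1 gets 12 (best alternative 4); Airline 2 gets 11 (best alternative 7). Neither deviates — NE.
Both Hub C: Airline 1 gets 6 (best alternative 3); Airline 2 gets 11 (best alternative 3). Neither deviates — NE.
Both Hub B is not a NE: Airline 1 would switch to Hub C (7 > 6).
No other cell survives both best-response checks, so there are 2 pure NE.

2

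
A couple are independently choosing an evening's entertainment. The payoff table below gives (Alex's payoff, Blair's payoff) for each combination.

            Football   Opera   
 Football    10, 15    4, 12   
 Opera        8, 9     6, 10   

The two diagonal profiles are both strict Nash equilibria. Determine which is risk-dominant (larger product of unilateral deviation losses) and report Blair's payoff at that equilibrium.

At both Football: Alex loses 10 − 8 = 2 by deviating; Blair loses 15 − 12 = 3. Product = 2·3 = 6.
At both Opera: Alex loses 6 − 4 = 2 by deviating; Blair loses 10 − 9 = 1. Product = 2·1 = 2.
6 > 2, so both Football is risk-dominant. Blair's payoff there is 15.

15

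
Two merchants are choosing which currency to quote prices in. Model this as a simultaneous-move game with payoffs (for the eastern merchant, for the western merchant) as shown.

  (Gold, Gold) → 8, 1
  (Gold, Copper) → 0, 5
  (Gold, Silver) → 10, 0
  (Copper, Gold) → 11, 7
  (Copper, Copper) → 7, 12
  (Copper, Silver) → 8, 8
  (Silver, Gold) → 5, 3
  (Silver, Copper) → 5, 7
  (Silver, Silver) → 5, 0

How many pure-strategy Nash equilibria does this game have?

1

Both Copper: the eastern merchant gets 7 (best alternative 5); the western merchant gets 12 (best alternative 8). Neither deviates — NE.
Both Gold is not a NE: the eastern merchant would switch to Copper (11 > 8).
No other cell survives both best-response checks, so there is 1 pure NE.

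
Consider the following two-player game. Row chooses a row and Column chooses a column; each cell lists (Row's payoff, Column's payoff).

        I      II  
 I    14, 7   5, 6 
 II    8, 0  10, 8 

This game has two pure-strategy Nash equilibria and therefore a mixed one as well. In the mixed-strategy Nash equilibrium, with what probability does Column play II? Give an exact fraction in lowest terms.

6/11

Column's mix q on I must make Row indifferent between I and II.
Row's payoff from I: 14q + 5(1−q). From II: 8q + 10(1−q).
Set equal: 6q = 5(1−q) → q = 5/11.
Probability on II is 1 − 5/11 = 6/11.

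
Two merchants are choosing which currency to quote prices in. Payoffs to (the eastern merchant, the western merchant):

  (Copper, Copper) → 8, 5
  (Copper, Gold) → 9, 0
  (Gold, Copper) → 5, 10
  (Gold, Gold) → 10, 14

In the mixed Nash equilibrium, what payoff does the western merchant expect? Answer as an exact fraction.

The eastern merchant mixes with probability p on Copper, chosen so the western merchant is indifferent: 5p + 10(1−p) = 0p + 14(1−p) gives p = 4/9.
The western merchant's expected payoff is 5·4/9 + 10·5/9 = 70/9.

70/9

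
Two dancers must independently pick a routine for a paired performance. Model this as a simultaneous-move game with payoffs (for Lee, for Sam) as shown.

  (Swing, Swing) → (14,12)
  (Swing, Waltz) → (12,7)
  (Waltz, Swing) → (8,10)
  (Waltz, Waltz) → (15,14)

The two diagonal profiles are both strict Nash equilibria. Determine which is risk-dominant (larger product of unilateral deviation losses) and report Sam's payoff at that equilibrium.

12

At both Swing: Lee loses 14 − 8 = 6 by deviating; Sam loses 12 − 7 = 5. Product = 6·5 = 30.
At both Waltz: Lee loses 15 − 12 = 3 by deviating; Sam loses 14 − 10 = 4. Product = 3·4 = 12.
30 > 12, so both Swing is risk-dominant. Sam's payoff there is 12.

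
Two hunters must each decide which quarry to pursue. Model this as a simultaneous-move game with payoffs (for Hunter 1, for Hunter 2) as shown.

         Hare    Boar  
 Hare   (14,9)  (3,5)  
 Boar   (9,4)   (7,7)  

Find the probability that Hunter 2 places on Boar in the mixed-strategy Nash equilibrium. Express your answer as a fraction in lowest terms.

5/9

Hunter 2's mix q on Hare must make Hunter 1 indifferent between Hare and Boar.
Hunter 1's payoff from Hare: 14q + 3(1−q). From Boar: 9q + 7(1−q).
Set equal: 5q = 4(1−q) → q = 4/9.
Probability on Boar is 1 − 4/9 = 5/9.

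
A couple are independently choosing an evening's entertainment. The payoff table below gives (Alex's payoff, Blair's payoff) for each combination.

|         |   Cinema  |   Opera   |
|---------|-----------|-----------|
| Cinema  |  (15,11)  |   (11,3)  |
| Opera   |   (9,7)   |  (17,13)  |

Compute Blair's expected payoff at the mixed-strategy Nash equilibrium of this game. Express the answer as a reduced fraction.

Alex mixes with probability p on Cinema, chosen so Blair is indifferent: 11p + 7(1−p) = 3p + 13(1−p) gives p = 3/7.
Blair's expected payoff is 11·3/7 + 7·4/7 = 61/7.

61/7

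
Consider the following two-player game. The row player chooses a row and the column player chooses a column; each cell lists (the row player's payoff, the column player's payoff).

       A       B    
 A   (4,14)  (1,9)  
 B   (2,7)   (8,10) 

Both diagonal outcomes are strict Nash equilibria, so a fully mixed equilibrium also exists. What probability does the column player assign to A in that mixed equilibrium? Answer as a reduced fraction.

The column player's mix q on A must make the row player indifferent between A and B.
The row player's payoff from A: 4q + 1(1−q). From B: 2q + 8(1−q).
Set equal: 2q = 7(1−q) → q = 7/9.

7/9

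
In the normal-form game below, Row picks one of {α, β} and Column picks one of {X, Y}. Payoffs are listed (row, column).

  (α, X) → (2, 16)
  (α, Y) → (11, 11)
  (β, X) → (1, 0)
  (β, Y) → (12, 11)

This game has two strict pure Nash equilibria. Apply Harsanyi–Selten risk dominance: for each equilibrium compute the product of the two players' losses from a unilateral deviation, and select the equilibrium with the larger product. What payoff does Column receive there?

At (α, X): Row loses 2 − 1 = 1 by deviating; Column loses 16 − 11 = 5. Product = 1·5 = 5.
At (β, Y): Row loses 12 − 11 = 1 by deviating; Column loses 11 − 0 = 11. Product = 1·11 = 11.
11 > 5, so (β, Y) is risk-dominant. Column's payoff there is 11.

11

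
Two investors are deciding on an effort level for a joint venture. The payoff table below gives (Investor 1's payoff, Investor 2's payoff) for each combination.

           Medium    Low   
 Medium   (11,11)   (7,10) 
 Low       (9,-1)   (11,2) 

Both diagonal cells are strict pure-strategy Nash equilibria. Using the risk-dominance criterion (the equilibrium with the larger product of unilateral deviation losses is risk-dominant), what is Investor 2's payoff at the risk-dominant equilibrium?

2

At both Medium: Investor 1 loses 11 − 9 = 2 by deviating; Investor 2 loses 11 − 10 = 1. Product = 2·1 = 2.
At both Low: Investor 1 loses 11 − 7 = 4 by deviating; Investor 2 loses 2 − (-1) = 3. Product = 4·3 = 12.
12 > 2, so both Low is risk-dominant. Investor 2's payoff there is 2.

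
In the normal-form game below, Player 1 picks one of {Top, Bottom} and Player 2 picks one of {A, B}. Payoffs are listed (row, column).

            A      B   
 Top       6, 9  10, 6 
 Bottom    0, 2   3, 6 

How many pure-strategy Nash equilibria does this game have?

1

(Top, A): Player 1 gets 6 (best alternative 0); Player 2 gets 9 (best alternative 6). Neither deviates — NE.
(Bottom, B) is not a NE: Player 1 would switch to Top (10 > 3).
No other cell survives both best-response checks, so there is 1 pure NE.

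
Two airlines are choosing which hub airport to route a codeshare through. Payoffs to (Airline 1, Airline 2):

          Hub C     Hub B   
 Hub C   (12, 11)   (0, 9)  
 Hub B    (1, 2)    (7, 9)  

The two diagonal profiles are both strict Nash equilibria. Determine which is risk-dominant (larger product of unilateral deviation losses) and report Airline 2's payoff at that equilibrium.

At both Hub C: Airline 1 loses 12 − 1 = 11 by deviating; Airline 2 loses 11 − 9 = 2. Product = 11·2 = 22.
At both Hub B: Airline 1 loses 7 − 0 = 7 by deviating; Airline 2 loses 9 − 2 = 7. Product = 7·7 = 49.
49 > 22, so both Hub B is risk-dominant. Airline 2's payoff there is 9.

9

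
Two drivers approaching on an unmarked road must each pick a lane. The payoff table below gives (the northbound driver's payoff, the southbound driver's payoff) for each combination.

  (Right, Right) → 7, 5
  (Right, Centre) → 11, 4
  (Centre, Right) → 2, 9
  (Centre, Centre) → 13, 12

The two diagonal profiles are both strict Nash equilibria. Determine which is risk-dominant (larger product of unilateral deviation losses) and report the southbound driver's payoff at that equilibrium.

12

At both Right: the northbound driver loses 7 − 2 = 5 by deviating; the southbound driver loses 5 − 4 = 1. Product = 5·1 = 5.
At both Centre: the northbound driver loses 13 − 11 = 2 by deviating; the southbound driver loses 12 − 9 = 3. Product = 2·3 = 6.
6 > 5, so both Centre is risk-dominant. The southbound driver's payoff there is 12.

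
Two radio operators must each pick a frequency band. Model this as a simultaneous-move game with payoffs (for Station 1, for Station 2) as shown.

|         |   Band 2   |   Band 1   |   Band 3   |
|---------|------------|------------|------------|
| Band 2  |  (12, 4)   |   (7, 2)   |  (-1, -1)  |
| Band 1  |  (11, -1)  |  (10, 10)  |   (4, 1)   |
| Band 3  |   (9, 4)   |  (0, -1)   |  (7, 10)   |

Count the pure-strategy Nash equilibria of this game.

Both Band 2: Station 1 gets 12 (best alternative 11); Station 2 gets 4 (best alternative 2). Neither deviates — NE.
Both Band 1: Station 1 gets 10 (best alternative 7); Station 2 gets 10 (best alternative 1). Neither deviates — NE.
Both Band 3: Station 1 gets 7 (best alternative 4); Station 2 gets 10 (best alternative 4). Neither deviates — NE.
(Band 1, Band 2) is not a NE: Station 1 would switch to Band 2 (12 > 11).
No other cell survives both best-response checks, so there are 3 pure NE.

3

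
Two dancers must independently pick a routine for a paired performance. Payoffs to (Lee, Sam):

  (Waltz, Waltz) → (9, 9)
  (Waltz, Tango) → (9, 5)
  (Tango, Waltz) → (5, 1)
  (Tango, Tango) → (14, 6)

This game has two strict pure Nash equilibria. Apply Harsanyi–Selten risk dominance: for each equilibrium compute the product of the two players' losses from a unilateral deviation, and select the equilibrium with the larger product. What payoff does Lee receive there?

14

At both Waltz: Lee loses 9 − 5 = 4 by deviating; Sam loses 9 − 5 = 4. Product = 4·4 = 16.
At both Tango: Lee loses 14 − 9 = 5 by deviating; Sam loses 6 − 1 = 5. Product = 5·5 = 25.
25 > 16, so both Tango is risk-dominant. Lee's payoff there is 14.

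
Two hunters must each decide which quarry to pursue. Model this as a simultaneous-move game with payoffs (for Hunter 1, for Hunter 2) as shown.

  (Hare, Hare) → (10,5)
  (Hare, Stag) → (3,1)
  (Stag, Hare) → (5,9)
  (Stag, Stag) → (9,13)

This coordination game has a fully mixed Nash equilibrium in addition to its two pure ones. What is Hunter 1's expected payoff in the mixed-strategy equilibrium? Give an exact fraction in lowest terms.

75/11

Hunter 2 mixes with probability q on Hare, chosen so Hunter 1 is indifferent: 10q + 3(1−q) = 5q + 9(1−q) gives q = 6/11.
Hunter 1's expected payoff (from either row, since indifferent) is 10·6/11 + 3·5/11 = 75/11.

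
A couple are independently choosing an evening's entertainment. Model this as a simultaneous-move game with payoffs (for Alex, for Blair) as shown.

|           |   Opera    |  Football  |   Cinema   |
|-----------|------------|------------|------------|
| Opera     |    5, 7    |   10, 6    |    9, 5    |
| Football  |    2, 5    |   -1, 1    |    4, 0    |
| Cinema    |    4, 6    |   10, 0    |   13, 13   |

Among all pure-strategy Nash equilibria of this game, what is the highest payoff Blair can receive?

13

Both Opera is a pure NE (Alex: 5 ≥ 4; Blair: 7 ≥ 6). Blair gets 7.
Both Cinema is a pure NE (Alex: 13 ≥ 9; Blair: 13 ≥ 6). Blair gets 13.
Every other cell has a profitable deviation for at least one player. Highest of {7, 13} is 13.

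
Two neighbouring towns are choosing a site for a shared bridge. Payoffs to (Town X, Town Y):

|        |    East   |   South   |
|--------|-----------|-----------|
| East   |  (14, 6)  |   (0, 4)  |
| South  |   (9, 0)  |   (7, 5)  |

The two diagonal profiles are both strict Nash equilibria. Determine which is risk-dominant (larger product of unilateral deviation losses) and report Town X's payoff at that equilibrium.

7

At both East: Town X loses 14 − 9 = 5 by deviating; Town Y loses 6 − 4 = 2. Product = 5·2 = 10.
At both South: Town X loses 7 − 0 = 7 by deviating; Town Y loses 5 − 0 = 5. Product = 7·5 = 35.
35 > 10, so both South is risk-dominant. Town X's payoff there is 7.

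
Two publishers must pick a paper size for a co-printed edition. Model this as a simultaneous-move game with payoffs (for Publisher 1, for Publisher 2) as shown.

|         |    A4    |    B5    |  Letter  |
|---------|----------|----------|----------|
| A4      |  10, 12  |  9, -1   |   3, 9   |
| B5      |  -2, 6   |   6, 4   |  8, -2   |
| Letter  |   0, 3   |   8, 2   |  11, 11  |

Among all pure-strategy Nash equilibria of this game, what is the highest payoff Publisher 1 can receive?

Both A4 is a pure NE (Publisher 1: 10 ≥ 0; Publisher 2: 12 ≥ 9). Publisher 1 gets 10.
Both Letter is a pure NE (Publisher 1: 11 ≥ 8; Publisher 2: 11 ≥ 3). Publisher 1 gets 11.
Every other cell has a profitable deviation for at least one player. Highest of {10, 11} is 11.

11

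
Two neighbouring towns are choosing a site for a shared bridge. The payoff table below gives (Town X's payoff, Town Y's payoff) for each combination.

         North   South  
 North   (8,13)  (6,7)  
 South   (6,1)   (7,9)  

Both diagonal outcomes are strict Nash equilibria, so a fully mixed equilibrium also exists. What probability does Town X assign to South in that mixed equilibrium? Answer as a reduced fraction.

Town X's mix p on North must make Town Y indifferent between North and South.
Town Y's payoff from North: 13p + 1(1−p). From South: 7p + 9(1−p).
Set equal: 6p = 8(1−p) → p = 8/14 = 4/7.
Probability on South is 1 − 4/7 = 3/7.

3/7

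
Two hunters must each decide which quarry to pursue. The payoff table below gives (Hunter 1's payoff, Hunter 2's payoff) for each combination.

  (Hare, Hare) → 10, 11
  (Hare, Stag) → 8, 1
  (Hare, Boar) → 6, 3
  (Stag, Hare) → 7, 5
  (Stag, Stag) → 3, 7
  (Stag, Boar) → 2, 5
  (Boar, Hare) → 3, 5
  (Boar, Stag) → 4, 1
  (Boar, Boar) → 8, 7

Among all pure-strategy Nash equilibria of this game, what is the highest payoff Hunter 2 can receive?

Both Hare is a pure NE (Hunter 1: 10 ≥ 7; Hunter 2: 11 ≥ 3). Hunter 2 gets 11.
Both Boar is a pure NE (Hunter 1: 8 ≥ 6; Hunter 2: 7 ≥ 5). Hunter 2 gets 7.
Every other cell has a profitable deviation for at least one player. Highest of {11, 7} is 11.

11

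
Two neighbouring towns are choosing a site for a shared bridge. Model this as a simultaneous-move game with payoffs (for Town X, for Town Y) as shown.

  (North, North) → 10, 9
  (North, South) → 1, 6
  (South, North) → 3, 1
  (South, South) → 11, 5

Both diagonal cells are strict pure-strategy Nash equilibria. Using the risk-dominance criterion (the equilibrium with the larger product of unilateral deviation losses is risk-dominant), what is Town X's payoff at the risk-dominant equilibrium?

11

At both North: Town X loses 10 − 3 = 7 by deviating; Town Y loses 9 − 6 = 3. Product = 7·3 = 21.
At both South: Town X loses 11 − 1 = 10 by deviating; Town Y loses 5 − 1 = 4. Product = 10·4 = 40.
40 > 21, so both South is risk-dominant. Town X's payoff there is 11.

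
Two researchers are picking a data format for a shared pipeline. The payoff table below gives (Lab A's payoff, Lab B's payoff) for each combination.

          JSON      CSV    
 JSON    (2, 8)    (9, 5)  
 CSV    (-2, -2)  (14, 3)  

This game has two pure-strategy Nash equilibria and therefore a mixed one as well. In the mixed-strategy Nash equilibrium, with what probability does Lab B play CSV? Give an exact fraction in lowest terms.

Lab B's mix q on JSON must make Lab A indifferent between JSON and CSV.
Lab A's payoff from JSON: 2q + 9(1−q). From CSV: (-2)q + 14(1−q).
Set equal: 4q = 5(1−q) → q = 5/9.
Probability on CSV is 1 − 5/9 = 4/9.

4/9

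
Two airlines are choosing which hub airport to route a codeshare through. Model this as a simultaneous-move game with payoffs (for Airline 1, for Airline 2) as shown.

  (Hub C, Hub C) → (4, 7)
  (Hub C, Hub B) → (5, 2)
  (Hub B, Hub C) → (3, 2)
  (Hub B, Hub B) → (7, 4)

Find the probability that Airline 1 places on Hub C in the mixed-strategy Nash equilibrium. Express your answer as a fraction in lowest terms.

2/7

Airline 1's mix p on Hub C must make Airline 2 indifferent between Hub C and Hub B.
Airline 2's payoff from Hub C: 7p + 2(1−p). From Hub B: 2p + 4(1−p).
Set equal: 5p = 2(1−p) → p = 2/7.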